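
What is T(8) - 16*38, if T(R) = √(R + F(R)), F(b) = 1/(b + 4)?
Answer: -608 + √291/6 ≈ -605.16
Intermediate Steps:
F(b) = 1/(4 + b)
T(R) = √(R + 1/(4 + R))
T(8) - 16*38 = √((1 + 8*(4 + 8))/(4 + 8)) - 16*38 = √((1 + 8*12)/12) - 1*608 = √((1 + 96)/12) - 608 = √((1/12)*97) - 608 = √(97/12) - 608 = √291/6 - 608 = -608 + √291/6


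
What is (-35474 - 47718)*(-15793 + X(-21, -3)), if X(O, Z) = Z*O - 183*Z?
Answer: 1262937752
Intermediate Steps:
X(O, Z) = -183*Z + O*Z (X(O, Z) = O*Z - 183*Z = -183*Z + O*Z)
(-35474 - 47718)*(-15793 + X(-21, -3)) = (-35474 - 47718)*(-15793 - 3*(-183 - 21)) = -83192*(-15793 - 3*(-204)) = -83192*(-15793 + 612) = -83192*(-15181) = 1262937752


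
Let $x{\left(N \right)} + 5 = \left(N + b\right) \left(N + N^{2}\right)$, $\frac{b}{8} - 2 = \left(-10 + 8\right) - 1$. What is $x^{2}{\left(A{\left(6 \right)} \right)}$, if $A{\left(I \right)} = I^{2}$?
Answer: $1390618681$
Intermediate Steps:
$b = -8$ ($b = 16 + 8 \left(\left(-10 + 8\right) - 1\right) = 16 + 8 \left(-2 - 1\right) = 16 + 8 \left(-3\right) = 16 - 24 = -8$)
$x{\left(N \right)} = -5 + \left(-8 + N\right) \left(N + N^{2}\right)$ ($x{\left(N \right)} = -5 + \left(N - 8\right) \left(N + N^{2}\right) = -5 + \left(-8 + N\right) \left(N + N^{2}\right)$)
$x^{2}{\left(A{\left(6 \right)} \right)} = \left(-5 + \left(6^{2}\right)^{3} - 8 \cdot 6^{2} - 7 \left(6^{2}\right)^{2}\right)^{2} = \left(-5 + 36^{3} - 288 - 7 \cdot 36^{2}\right)^{2} = \left(-5 + 46656 - 288 - 9072\right)^{2} = 37291^{2} = 1390618681$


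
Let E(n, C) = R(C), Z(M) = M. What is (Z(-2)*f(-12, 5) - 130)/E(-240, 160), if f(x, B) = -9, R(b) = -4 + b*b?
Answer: -28/6399 ≈ -0.0043757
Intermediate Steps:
R(b) = -4 + b**2
E(n, C) = -4 + C**2
(Z(-2)*f(-12, 5) - 130)/E(-240, 160) = (-2*(-9) - 130)/(-4 + 160**2) = (18 - 130)/(-4 + 25600) = -112/25596 = -112*1/25596 = -28/6399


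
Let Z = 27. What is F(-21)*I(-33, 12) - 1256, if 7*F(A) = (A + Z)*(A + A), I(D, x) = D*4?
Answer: 3496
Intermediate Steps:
I(D, x) = 4*D
F(A) = 2*A*(27 + A)/7 (F(A) = ((A + 27)*(A + A))/7 = ((27 + A)*(2*A))/7 = (2*A*(27 + A))/7 = 2*A*(27 + A)/7)
F(-21)*I(-33, 12) - 1256 = ((2/7)*(-21)*(27 - 21))*(4*(-33)) - 1256 = ((2/7)*(-21)*6)*(-132) - 1256 = -36*(-132) - 1256 = 4752 - 1256 = 3496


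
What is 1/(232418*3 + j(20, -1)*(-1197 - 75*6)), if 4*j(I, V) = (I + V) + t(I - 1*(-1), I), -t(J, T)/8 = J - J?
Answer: 4/2757723 ≈ 1.4505e-6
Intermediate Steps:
t(J, T) = 0 (t(J, T) = -8*(J - J) = -8*0 = 0)
j(I, V) = I/4 + V/4 (j(I, V) = ((I + V) + 0)/4 = (I + V)/4 = I/4 + V/4)
1/(232418*3 + j(20, -1)*(-1197 - 75*6)) = 1/(232418*3 + ((¼)*20 + (¼)*(-1))*(-1197 - 75*6)) = 1/(697254 + (5 - ¼)*(-1197 - 450)) = 1/(697254 + (19/4)*(-1647)) = 1/(697254 - 31293/4) = 1/(2757723/4) = 4/2757723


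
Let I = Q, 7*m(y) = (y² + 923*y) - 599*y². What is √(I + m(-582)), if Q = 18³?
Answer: I*√1421373198/7 ≈ 5385.9*I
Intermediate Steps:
Q = 5832
m(y) = -598*y²/7 + 923*y/7 (m(y) = ((y² + 923*y) - 599*y²)/7 = (-598*y² + 923*y)/7 = -598*y²/7 + 923*y/7)
I = 5832
√(I + m(-582)) = √(5832 + (13/7)*(-582)*(71 - 46*(-582))) = √(5832 + (13/7)*(-582)*(71 + 26772)) = √(5832 + (13/7)*(-582)*26843) = √(5832 - 203094138/7) = √(-203053314/7) = I*√1421373198/7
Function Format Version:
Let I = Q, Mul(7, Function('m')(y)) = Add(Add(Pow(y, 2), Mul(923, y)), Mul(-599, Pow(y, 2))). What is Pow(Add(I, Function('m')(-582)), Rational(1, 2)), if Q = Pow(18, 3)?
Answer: Mul(Rational(1, 7), I, Pow(1421373198, Rational(1, 2))) ≈ Mul(5385.9, I)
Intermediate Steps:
Q = 5832
Function('m')(y) = Add(Mul(Rational(-598, 7), Pow(y, 2)), Mul(Rational(923, 7), y)) (Function('m')(y) = Mul(Rational(1, 7), Add(Add(Pow(y, 2), Mul(923, y)), Mul(-599, Pow(y, 2)))) = Mul(Rational(1, 7), Add(Mul(-598, Pow(y, 2)), Mul(923, y))) = Add(Mul(Rational(-598, 7), Pow(y, 2)), Mul(Rational(923, 7), y)))
I = 5832
Pow(Add(I, Function('m')(-582)), Rational(1, 2)) = Pow(Add(5832, Mul(Rational(13, 7), -582, Add(71, Mul(-46, -582)))), Rational(1, 2)) = Pow(Add(5832, Mul(Rational(13, 7), -582, Add(71, 26772))), Rational(1, 2)) = Pow(Add(5832, Mul(Rational(13, 7), -582, 26843)), Rational(1, 2)) = Pow(Add(5832, Rational(-203094138, 7)), Rational(1, 2)) = Pow(Rational(-203053314, 7), Rational(1, 2)) = Mul(Rational(1, 7), I, Pow(1421373198, Rational(1, 2)))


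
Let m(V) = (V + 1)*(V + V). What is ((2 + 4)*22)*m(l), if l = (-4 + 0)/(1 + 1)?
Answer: 528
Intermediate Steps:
l = -2 (l = -4/2 = -4*½ = -2)
m(V) = 2*V*(1 + V) (m(V) = (1 + V)*(2*V) = 2*V*(1 + V))
((2 + 4)*22)*m(l) = ((2 + 4)*22)*(2*(-2)*(1 - 2)) = (6*22)*(2*(-2)*(-1)) = 132*4 = 528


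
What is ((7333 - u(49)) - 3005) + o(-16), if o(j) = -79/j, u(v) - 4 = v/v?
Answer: 69247/16 ≈ 4327.9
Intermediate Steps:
u(v) = 5 (u(v) = 4 + v/v = 4 + 1 = 5)
((7333 - u(49)) - 3005) + o(-16) = ((7333 - 1*5) - 3005) - 79/(-16) = ((7333 - 5) - 3005) - 79*(-1/16) = (7328 - 3005) + 79/16 = 4323 + 79/16 = 69247/16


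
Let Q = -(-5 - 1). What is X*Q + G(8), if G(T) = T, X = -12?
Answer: -64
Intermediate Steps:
Q = 6 (Q = -1*(-6) = 6)
X*Q + G(8) = -12*6 + 8 = -72 + 8 = -64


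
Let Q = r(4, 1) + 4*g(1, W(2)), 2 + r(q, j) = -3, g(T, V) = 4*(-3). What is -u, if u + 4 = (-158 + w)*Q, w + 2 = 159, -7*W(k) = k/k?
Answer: -49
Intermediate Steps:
W(k) = -1/7 (W(k) = -k/(7*k) = -1/7*1 = -1/7)
g(T, V) = -12
r(q, j) = -5 (r(q, j) = -2 - 3 = -5)
w = 157 (w = -2 + 159 = 157)
Q = -53 (Q = -5 + 4*(-12) = -5 - 48 = -53)
u = 49 (u = -4 + (-158 + 157)*(-53) = -4 - 1*(-53) = -4 + 53 = 49)
-u = -1*49 = -49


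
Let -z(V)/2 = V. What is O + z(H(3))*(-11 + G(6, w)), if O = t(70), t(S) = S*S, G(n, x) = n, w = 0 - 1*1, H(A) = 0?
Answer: 4900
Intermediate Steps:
w = -1 (w = 0 - 1 = -1)
z(V) = -2*V
t(S) = S²
O = 4900 (O = 70² = 4900)
O + z(H(3))*(-11 + G(6, w)) = 4900 + (-2*0)*(-11 + 6) = 4900 + 0*(-5) = 4900 + 0 = 4900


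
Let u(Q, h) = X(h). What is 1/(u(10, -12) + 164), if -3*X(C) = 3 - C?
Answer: 1/159 ≈ 0.0062893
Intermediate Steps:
X(C) = -1 + C/3 (X(C) = -(3 - C)/3 = -1 + C/3)
u(Q, h) = -1 + h/3
1/(u(10, -12) + 164) = 1/((-1 + (⅓)*(-12)) + 164) = 1/((-1 - 4) + 164) = 1/(-5 + 164) = 1/159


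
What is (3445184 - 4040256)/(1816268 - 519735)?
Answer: -595072/1296533 ≈ -0.45897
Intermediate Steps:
(3445184 - 4040256)/(1816268 - 519735) = -595072/1296533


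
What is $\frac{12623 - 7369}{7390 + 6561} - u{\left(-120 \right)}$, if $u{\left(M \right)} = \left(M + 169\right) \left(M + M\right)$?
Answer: $\frac{164069014}{13951} \approx 11760.0$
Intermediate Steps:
$u{\left(M \right)} = 2 M \left(169 + M\right)$ ($u{\left(M \right)} = \left(169 + M\right) 2 M = 2 M \left(169 + M\right)$)
$\frac{12623 - 7369}{7390 + 6561} - u{\left(-120 \right)} = \frac{12623 - 7369}{7390 + 6561} - 2 \left(-120\right) \left(169 - 120\right) = \frac{5254}{13951} - 2 \left(-120\right) 49 = 5254 \cdot \frac{1}{13951} - -11760 = \frac{5254}{13951} + 11760 = \frac{164069014}{13951}$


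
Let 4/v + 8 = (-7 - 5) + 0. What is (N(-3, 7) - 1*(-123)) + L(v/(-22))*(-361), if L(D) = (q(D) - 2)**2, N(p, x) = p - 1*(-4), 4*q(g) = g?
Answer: -254917001/193600 ≈ -1316.7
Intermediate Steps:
v = -1/5 (v = 4/(-8 + ((-7 - 5) + 0)) = 4/(-8 + (-12 + 0)) = 4/(-8 - 12) = 4/(-20) = 4*(-1/20) = -1/5 ≈ -0.20000)
q(g) = g/4
N(p, x) = 4 + p (N(p, x) = p + 4 = 4 + p)
L(D) = (-2 + D/4)**2 (L(D) = (D/4 - 2)**2 = (-2 + D/4)**2)
(N(-3, 7) - 1*(-123)) + L(v/(-22))*(-361) = ((4 - 3) - 1*(-123)) + ((-8 - 1/5/(-22))**2/16)*(-361) = (1 + 123) + ((-8 - 1/5*(-1/22))**2/16)*(-361) = 124 + ((-8 + 1/110)**2/16)*(-361) = 124 + ((-879/110)**2/16)*(-361) = 124 + ((1/16)*(772641/12100))*(-361) = 124 + (772641/193600)*(-361) = 124 - 278923401/193600 = -254917001/193600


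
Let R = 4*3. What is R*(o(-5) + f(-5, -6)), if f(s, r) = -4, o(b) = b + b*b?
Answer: 192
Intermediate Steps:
o(b) = b + b²
R = 12
R*(o(-5) + f(-5, -6)) = 12*(-5*(1 - 5) - 4) = 12*(-5*(-4) - 4) = 12*(20 - 4) = 12*16 = 192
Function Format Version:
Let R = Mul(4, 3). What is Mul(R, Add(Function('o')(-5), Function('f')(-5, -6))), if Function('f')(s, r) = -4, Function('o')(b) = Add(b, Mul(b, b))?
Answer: 192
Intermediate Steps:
Function('o')(b) = Add(b, Pow(b, 2))
R = 12
Mul(R, Add(Function('o')(-5), Function('f')(-5, -6))) = Mul(12, Add(Mul(-5, Add(1, -5)), -4)) = Mul(12, Add(Mul(-5, -4), -4)) = Mul(12, Add(20, -4)) = Mul(12, 16) = 192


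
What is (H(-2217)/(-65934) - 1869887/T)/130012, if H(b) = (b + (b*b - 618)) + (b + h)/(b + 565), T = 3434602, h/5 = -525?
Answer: -259959585910477/450355601579264304 ≈ -0.00057723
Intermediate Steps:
h = -2625 (h = 5*(-525) = -2625)
H(b) = -618 + b + b² + (-2625 + b)/(565 + b) (H(b) = (b + (b*b - 618)) + (b - 2625)/(b + 565) = (b + (b² - 618)) + (-2625 + b)/(565 + b) = (b + (-618 + b²)) + (-2625 + b)/(565 + b) = (-618 + b + b²) + (-2625 + b)/(565 + b) = -618 + b + b² + (-2625 + b)/(565 + b))
(H(-2217)/(-65934) - 1869887/T)/130012 = (((-351795 + (-2217)³ - 52*(-2217) + 566*(-2217)²)/(565 - 2217))/(-65934) - 1869887/3434602)/130012 = (((-351795 - 10896752313 + 115284 + 566*4915089)/(-1652))*(-1/65934) - 1869887*1/3434602)*(1/130012) = (-(-351795 - 10896752313 + 115284 + 2781940374)/1652*(-1/65934) - 1869887/3434602)*(1/130012) = (-1/1652*(-8115048450)*(-1/65934) - 1869887/3434602)*(1/130012) = ((4057524225/826)*(-1/65934) - 1869887/3434602)*(1/130012) = (-150278675/2017092 - 1869887/3434602)*(1/130012) = -259959585910477/3463954108692*1/130012 = -259959585910477/450355601579264304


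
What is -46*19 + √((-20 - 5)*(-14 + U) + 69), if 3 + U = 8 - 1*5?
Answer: -874 + √419 ≈ -853.53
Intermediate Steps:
U = 0 (U = -3 + (8 - 1*5) = -3 + (8 - 5) = -3 + 3 = 0)
-46*19 + √((-20 - 5)*(-14 + U) + 69) = -46*19 + √((-20 - 5)*(-14 + 0) + 69) = -874 + √(-25*(-14) + 69) = -874 + √(350 + 69) = -874 + √419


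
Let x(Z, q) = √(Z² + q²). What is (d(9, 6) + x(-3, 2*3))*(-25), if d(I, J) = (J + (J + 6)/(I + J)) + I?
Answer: -395 - 75*√5 ≈ -562.71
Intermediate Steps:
d(I, J) = I + J + (6 + J)/(I + J) (d(I, J) = (J + (6 + J)/(I + J)) + I = I + J + (6 + J)/(I + J))
(d(9, 6) + x(-3, 2*3))*(-25) = ((6 + 6 + 9² + 6² + 2*9*6)/(9 + 6) + √((-3)² + (2*3)²))*(-25) = ((6 + 6 + 81 + 36 + 108)/15 + √(9 + 6²))*(-25) = ((1/15)*237 + √(9 + 36))*(-25) = (79/5 + √45)*(-25) = (79/5 + 3*√5)*(-25) = -395 - 75*√5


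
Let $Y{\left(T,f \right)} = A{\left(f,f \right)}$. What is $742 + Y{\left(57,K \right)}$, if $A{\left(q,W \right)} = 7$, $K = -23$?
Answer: $749$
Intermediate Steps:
$Y{\left(T,f \right)} = 7$
$742 + Y{\left(57,K \right)} = 742 + 7 = 749$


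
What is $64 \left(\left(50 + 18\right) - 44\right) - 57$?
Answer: $1479$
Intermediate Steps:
$64 \left(\left(50 + 18\right) - 44\right) - 57 = 64 \left(68 - 44\right) - 57 = 64 \cdot 24 - 57 = 1536 - 57 = 1479$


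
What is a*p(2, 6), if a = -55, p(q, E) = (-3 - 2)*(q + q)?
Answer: 1100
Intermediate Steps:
p(q, E) = -10*q
a*p(2, 6) = -(-550)*2 = -55*(-20) = 1100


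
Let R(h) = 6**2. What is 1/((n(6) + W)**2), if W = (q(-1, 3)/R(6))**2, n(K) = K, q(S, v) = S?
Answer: 1679616/60481729 ≈ 0.027771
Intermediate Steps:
R(h) = 36
W = 1/1296 (W = (-1/36)**2 = 1/1296 ≈ 0.00077160)
1/((n(6) + W)**2) = 1/((6 + 1/1296)**2) = 1/((7777/1296)**2) = 1/(60481729/1679616) = 1679616/60481729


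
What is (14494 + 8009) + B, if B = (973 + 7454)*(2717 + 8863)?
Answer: 97607163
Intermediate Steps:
B = 97584660 (B = 8427*11580 = 97584660)
(14494 + 8009) + B = (14494 + 8009) + 97584660 = 22503 + 97584660 = 97607163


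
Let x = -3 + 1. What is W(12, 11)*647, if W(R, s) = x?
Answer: -1294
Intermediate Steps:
x = -2
W(R, s) = -2
W(12, 11)*647 = -2*647 = -1294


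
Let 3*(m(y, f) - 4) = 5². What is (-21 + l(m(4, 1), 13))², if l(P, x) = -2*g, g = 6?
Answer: 1089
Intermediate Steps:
m(y, f) = 37/3 (m(y, f) = 4 + (⅓)*5² = 4 + (⅓)*25 = 4 + 25/3 = 37/3)
l(P, x) = -12 (l(P, x) = -2*6 = -12)
(-21 + l(m(4, 1), 13))² = (-21 - 12)² = (-33)² = 1089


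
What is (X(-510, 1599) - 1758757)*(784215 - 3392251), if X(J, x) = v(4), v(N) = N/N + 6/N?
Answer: 4586895051162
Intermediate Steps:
v(N) = 1 + 6/N
X(J, x) = 5/2 (X(J, x) = (6 + 4)/4 = (¼)*10 = 5/2)
(X(-510, 1599) - 1758757)*(784215 - 3392251) = (5/2 - 1758757)*(784215 - 3392251) = -3517509/2*(-2608036) = 4586895051162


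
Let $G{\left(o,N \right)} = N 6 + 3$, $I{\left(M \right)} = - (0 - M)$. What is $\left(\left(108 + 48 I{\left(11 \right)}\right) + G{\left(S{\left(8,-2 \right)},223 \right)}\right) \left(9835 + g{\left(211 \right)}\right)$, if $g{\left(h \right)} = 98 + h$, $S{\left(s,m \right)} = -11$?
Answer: $20054688$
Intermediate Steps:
$I{\left(M \right)} = M$ ($I{\left(M \right)} = - \left(-1\right) M = M$)
$G{\left(o,N \right)} = 3 + 6 N$ ($G{\left(o,N \right)} = 6 N + 3 = 3 + 6 N$)
$\left(\left(108 + 48 I{\left(11 \right)}\right) + G{\left(S{\left(8,-2 \right)},223 \right)}\right) \left(9835 + g{\left(211 \right)}\right) = \left(\left(108 + 48 \cdot 11\right) + \left(3 + 6 \cdot 223\right)\right) \left(9835 + \left(98 + 211\right)\right) = \left(\left(108 + 528\right) + \left(3 + 1338\right)\right) \left(9835 + 309\right) = \left(636 + 1341\right) 10144 = 1977 \cdot 10144 = 20054688$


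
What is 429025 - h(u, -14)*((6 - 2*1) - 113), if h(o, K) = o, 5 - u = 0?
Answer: 429570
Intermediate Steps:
u = 5 (u = 5 - 1*0 = 5 + 0 = 5)
429025 - h(u, -14)*((6 - 2*1) - 113) = 429025 - 5*((6 - 2*1) - 113) = 429025 - 5*((6 - 2) - 113) = 429025 - 5*(4 - 113) = 429025 - 5*(-109) = 429025 - 1*(-545) = 429025 + 545 = 429570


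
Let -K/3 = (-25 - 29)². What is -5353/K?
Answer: 5353/8748 ≈ 0.61191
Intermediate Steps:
K = -8748 (K = -3*(-25 - 29)² = -3*(-54)² = -3*2916 = -8748)
-5353/K = -5353/(-8748) = -5353*(-1/8748) = 5353/8748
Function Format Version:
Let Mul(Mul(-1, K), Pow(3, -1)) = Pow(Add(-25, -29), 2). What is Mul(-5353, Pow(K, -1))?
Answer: Rational(5353, 8748) ≈ 0.61191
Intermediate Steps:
K = -8748 (K = Mul(-3, Pow(Add(-25, -29), 2)) = Mul(-3, Pow(-54, 2)) = Mul(-3, 2916) = -8748)
Mul(-5353, Pow(K, -1)) = Mul(-5353, Pow(-8748, -1)) = Mul(-5353, Rational(-1, 8748)) = Rational(5353, 8748)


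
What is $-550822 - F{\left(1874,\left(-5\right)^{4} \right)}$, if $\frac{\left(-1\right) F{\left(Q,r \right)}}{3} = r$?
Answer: $-548947$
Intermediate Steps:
$F{\left(Q,r \right)} = - 3 r$
$-550822 - F{\left(1874,\left(-5\right)^{4} \right)} = -550822 - - 3 \left(-5\right)^{4} = -550822 - \left(-3\right) 625 = -550822 - -1875 = -550822 + 1875 = -548947$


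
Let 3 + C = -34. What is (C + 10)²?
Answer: 729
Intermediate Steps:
C = -37 (C = -3 - 34 = -37)
(C + 10)² = (-37 + 10)² = (-27)² = 729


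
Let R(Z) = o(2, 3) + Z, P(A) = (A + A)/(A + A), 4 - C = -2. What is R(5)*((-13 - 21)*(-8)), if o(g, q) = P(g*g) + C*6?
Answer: 11424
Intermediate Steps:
C = 6 (C = 4 - 1*(-2) = 4 + 2 = 6)
P(A) = 1 (P(A) = (2*A)/((2*A)) = (2*A)*(1/(2*A)) = 1)
o(g, q) = 37 (o(g, q) = 1 + 6*6 = 1 + 36 = 37)
R(Z) = 37 + Z
R(5)*((-13 - 21)*(-8)) = (37 + 5)*((-13 - 21)*(-8)) = 42*(-34*(-8)) = 42*272 = 11424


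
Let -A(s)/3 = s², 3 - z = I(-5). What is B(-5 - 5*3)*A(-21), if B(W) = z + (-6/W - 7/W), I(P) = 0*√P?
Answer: -96579/20 ≈ -4829.0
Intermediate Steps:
I(P) = 0
z = 3 (z = 3 - 1*0 = 3 + 0 = 3)
B(W) = 3 - 13/W (B(W) = 3 + (-6/W - 7/W) = 3 - 13/W)
A(s) = -3*s²
B(-5 - 5*3)*A(-21) = (3 - 13/(-5 - 5*3))*(-3*(-21)²) = (3 - 13/(-5 - 15))*(-3*441) = (3 - 13/(-20))*(-1323) = (3 - 13*(-1/20))*(-1323) = (3 + 13/20)*(-1323) = (73/20)*(-1323) = -96579/20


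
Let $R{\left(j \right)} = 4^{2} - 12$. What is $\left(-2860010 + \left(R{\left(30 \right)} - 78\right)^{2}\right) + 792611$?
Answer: $-2061923$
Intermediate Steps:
$R{\left(j \right)} = 4$ ($R{\left(j \right)} = 16 - 12 = 4$)
$\left(-2860010 + \left(R{\left(30 \right)} - 78\right)^{2}\right) + 792611 = \left(-2860010 + \left(4 - 78\right)^{2}\right) + 792611 = \left(-2860010 + \left(-74\right)^{2}\right) + 792611 = \left(-2860010 + 5476\right) + 792611 = -2854534 + 792611 = -2061923$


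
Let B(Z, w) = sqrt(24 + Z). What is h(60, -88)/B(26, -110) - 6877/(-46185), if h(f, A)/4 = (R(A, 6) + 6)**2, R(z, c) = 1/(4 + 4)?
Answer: 6877/46185 + 2401*sqrt(2)/160 ≈ 21.371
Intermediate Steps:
R(z, c) = 1/8
h(f, A) = 2401/16 (h(f, A) = 4*(1/8 + 6)**2 = 4*(49/8)**2 = 4*(2401/64) = 2401/16)
h(60, -88)/B(26, -110) - 6877/(-46185) = 2401/(16*(sqrt(24 + 26))) - 6877/(-46185) = 2401/(16*(sqrt(50))) - 6877*(-1/46185) = 2401/(16*((5*sqrt(2)))) + 6877/46185 = 2401*(sqrt(2)/10)/16 + 6877/46185 = 2401*sqrt(2)/160 + 6877/46185 = 6877/46185 + 2401*sqrt(2)/160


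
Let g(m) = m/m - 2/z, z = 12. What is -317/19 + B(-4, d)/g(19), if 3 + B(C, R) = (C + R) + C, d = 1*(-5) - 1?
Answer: -3523/95 ≈ -37.084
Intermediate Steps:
d = -6 (d = -5 - 1 = -6)
g(m) = 5/6 (g(m) = m/m - 2/12 = 1 - 2*1/12 = 1 - 1/6 = 5/6)
B(C, R) = -3 + R + 2*C (B(C, R) = -3 + ((C + R) + C) = -3 + (R + 2*C) = -3 + R + 2*C)
-317/19 + B(-4, d)/g(19) = -317/19 + (-3 - 6 + 2*(-4))/(5/6) = -317*1/19 + (-3 - 6 - 8)*(6/5) = -317/19 - 17*6/5 = -317/19 - 102/5 = -3523/95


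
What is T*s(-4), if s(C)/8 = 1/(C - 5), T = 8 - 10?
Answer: 16/9 ≈ 1.7778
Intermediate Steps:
T = -2
s(C) = 8/(-5 + C) (s(C) = 8/(C - 5) = 8/(-5 + C))
T*s(-4) = -16/(-5 - 4) = -16/(-9) = -16*(-1)/9 = -2*(-8/9) = 16/9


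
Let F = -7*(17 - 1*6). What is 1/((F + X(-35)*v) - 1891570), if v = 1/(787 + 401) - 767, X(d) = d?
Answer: -1188/2215384811 ≈ -5.3625e-7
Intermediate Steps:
F = -77 (F = -7*(17 - 6) = -7*11 = -77)
v = -911195/1188 (v = 1/1188 - 767 = -911195/1188 ≈ -767.00)
1/((F + X(-35)*v) - 1891570) = 1/((-77 - 35*(-911195/1188)) - 1891570) = 1/((-77 + 31891825/1188) - 1891570) = 1/(31800349/1188 - 1891570) = 1/(-2215384811/1188) = -1188/2215384811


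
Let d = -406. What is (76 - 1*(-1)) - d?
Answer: 483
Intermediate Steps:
(76 - 1*(-1)) - d = (76 - 1*(-1)) - 1*(-406) = (76 + 1) + 406 = 77 + 406 = 483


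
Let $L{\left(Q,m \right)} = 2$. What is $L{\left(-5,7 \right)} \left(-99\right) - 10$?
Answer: $-208$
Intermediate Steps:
$L{\left(-5,7 \right)} \left(-99\right) - 10 = 2 \left(-99\right) - 10 = -198 - 10 = -208$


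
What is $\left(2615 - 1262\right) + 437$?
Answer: $1790$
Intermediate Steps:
$\left(2615 - 1262\right) + 437 = 1353 + 437 = 1790$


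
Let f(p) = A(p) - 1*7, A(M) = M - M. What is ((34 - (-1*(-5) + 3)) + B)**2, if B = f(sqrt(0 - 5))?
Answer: 361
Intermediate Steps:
A(M) = 0
f(p) = -7 (f(p) = 0 - 1*7 = 0 - 7 = -7)
B = -7
((34 - (-1*(-5) + 3)) + B)**2 = ((34 - (-1*(-5) + 3)) - 7)**2 = ((34 - (5 + 3)) - 7)**2 = ((34 - 1*8) - 7)**2 = ((34 - 8) - 7)**2 = (26 - 7)**2 = 19**2 = 361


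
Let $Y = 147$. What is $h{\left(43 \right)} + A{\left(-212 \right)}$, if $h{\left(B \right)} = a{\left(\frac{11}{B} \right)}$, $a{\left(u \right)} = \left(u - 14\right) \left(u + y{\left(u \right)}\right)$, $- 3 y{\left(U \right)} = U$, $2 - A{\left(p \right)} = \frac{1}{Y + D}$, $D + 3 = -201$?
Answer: $- \frac{34403}{105393} \approx -0.32643$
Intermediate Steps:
$D = -204$ ($D = -3 - 201 = -204$)
$A{\left(p \right)} = \frac{115}{57}$ ($A{\left(p \right)} = 2 - \frac{1}{147 - 204} = 2 - \frac{1}{-57} = 2 - - \frac{1}{57} = 2 + \frac{1}{57} = \frac{115}{57}$)
$y{\left(U \right)} = - \frac{U}{3}$
$a{\left(u \right)} = \frac{2 u \left(-14 + u\right)}{3}$ ($a{\left(u \right)} = \left(u - 14\right) \left(u - \frac{u}{3}\right) = \left(-14 + u\right) \frac{2 u}{3} = \frac{2 u \left(-14 + u\right)}{3}$)
$h{\left(B \right)} = \frac{22 \left(-14 + \frac{11}{B}\right)}{3 B}$ ($h{\left(B \right)} = \frac{2 \frac{11}{B} \left(-14 + \frac{11}{B}\right)}{3} = \frac{22 \left(-14 + \frac{11}{B}\right)}{3 B}$)
$h{\left(43 \right)} + A{\left(-212 \right)} = \frac{22 \left(11 - 602\right)}{3 \cdot 1849} + \frac{115}{57} = \frac{22}{3} \cdot \frac{1}{1849} \left(11 - 602\right) + \frac{115}{57} = \frac{22}{3} \cdot \frac{1}{1849} \left(-591\right) + \frac{115}{57} = - \frac{4334}{1849} + \frac{115}{57} = - \frac{34403}{105393}$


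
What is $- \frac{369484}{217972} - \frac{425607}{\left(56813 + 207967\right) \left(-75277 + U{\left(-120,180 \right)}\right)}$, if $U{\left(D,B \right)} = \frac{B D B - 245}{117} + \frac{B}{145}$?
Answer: $- \frac{1000512745949865653}{590243880986921240} \approx -1.6951$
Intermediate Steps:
$U{\left(D,B \right)} = - \frac{245}{117} + \frac{B}{145} + \frac{D B^{2}}{117}$ ($U{\left(D,B \right)} = \left(D B^{2} - 245\right) \frac{1}{117} + B \frac{1}{145} = \left(-245 + D B^{2}\right) \frac{1}{117} + \frac{B}{145} = \left(- \frac{245}{117} + \frac{D B^{2}}{117}\right) + \frac{B}{145} = - \frac{245}{117} + \frac{B}{145} + \frac{D B^{2}}{117}$)
$- \frac{369484}{217972} - \frac{425607}{\left(56813 + 207967\right) \left(-75277 + U{\left(-120,180 \right)}\right)} = - \frac{369484}{217972} - \frac{425607}{\left(56813 + 207967\right) \left(-75277 + \left(- \frac{245}{117} + \frac{1}{145} \cdot 180 + \frac{1}{117} \left(-120\right) 180^{2}\right)\right)} = \left(-369484\right) \frac{1}{217972} - \frac{425607}{264780 \left(-75277 + \left(- \frac{245}{117} + \frac{36}{29} + \frac{1}{117} \left(-120\right) 32400\right)\right)} = - \frac{92371}{54493} - \frac{425607}{264780 \left(-75277 - \frac{112754893}{3393}\right)} = - \frac{92371}{54493} - \frac{425607}{264780 \left(- \frac{368169754}{3393}\right)} = - \frac{92371}{54493} - \frac{425607}{- \frac{10831554162680}{377}} = - \frac{92371}{54493} - - \frac{160453839}{10831554162680} = - \frac{92371}{54493} + \frac{160453839}{10831554162680} = - \frac{1000512745949865653}{590243880986921240}$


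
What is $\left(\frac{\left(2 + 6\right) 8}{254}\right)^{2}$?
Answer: $\frac{1024}{16129} \approx 0.063488$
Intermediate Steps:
$\left(\frac{\left(2 + 6\right) 8}{254}\right)^{2} = \left(8 \cdot 8 \cdot \frac{1}{254}\right)^{2} = \left(64 \cdot \frac{1}{254}\right)^{2} = \left(\frac{32}{127}\right)^{2} = \frac{1024}{16129}$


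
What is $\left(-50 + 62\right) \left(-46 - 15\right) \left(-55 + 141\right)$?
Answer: $-62952$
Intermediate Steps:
$\left(-50 + 62\right) \left(-46 - 15\right) \left(-55 + 141\right) = 12 \left(-61\right) 86 = \left(-732\right) 86 = -62952$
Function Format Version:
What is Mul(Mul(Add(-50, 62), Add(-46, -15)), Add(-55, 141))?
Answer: -62952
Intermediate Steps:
Mul(Mul(Add(-50, 62), Add(-46, -15)), Add(-55, 141)) = Mul(Mul(12, -61), 86) = Mul(-732, 86) = -62952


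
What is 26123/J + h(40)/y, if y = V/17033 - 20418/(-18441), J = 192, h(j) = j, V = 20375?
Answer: 7104239135609/46304970816 ≈ 153.42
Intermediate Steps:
y = 241171723/104701851 (y = 20375/17033 - 20418/(-18441) = 20375*(1/17033) - 20418*(-1/18441) = 20375/17033 + 6806/6147 = 241171723/104701851 ≈ 2.3034)
26123/J + h(40)/y = 26123/192 + 40/(241171723/104701851) = 26123*(1/192) + 40*(104701851/241171723) = 26123/192 + 4188074040/241171723 = 7104239135609/46304970816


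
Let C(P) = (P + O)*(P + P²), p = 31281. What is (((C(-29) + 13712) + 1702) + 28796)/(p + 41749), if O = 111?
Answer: 55397/36515 ≈ 1.5171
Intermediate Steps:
C(P) = (111 + P)*(P + P²) (C(P) = (P + 111)*(P + P²) = (111 + P)*(P + P²))
(((C(-29) + 13712) + 1702) + 28796)/(p + 41749) = (((-29*(111 + (-29)² + 112*(-29)) + 13712) + 1702) + 28796)/(31281 + 41749) = (((-29*(111 + 841 - 3248) + 13712) + 1702) + 28796)/73030 = (((-29*(-2296) + 13712) + 1702) + 28796)*(1/73030) = (((66584 + 13712) + 1702) + 28796)*(1/73030) = ((80296 + 1702) + 28796)*(1/73030) = (81998 + 28796)*(1/73030) = 110794*(1/73030) = 55397/36515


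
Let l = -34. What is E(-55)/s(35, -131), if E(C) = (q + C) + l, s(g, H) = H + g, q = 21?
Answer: 17/24 ≈ 0.70833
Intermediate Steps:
E(C) = -13 + C (E(C) = (21 + C) - 34 = -13 + C)
E(-55)/s(35, -131) = (-13 - 55)/(-131 + 35) = -68/(-96) = -68*(-1/96) = 17/24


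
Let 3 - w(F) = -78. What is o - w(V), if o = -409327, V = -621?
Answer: -409408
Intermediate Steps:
w(F) = 81 (w(F) = 3 - 1*(-78) = 3 + 78 = 81)
o - w(V) = -409327 - 1*81 = -409327 - 81 = -409408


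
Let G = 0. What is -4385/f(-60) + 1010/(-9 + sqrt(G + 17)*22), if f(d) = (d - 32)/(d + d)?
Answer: -1071528780/187381 + 22220*sqrt(17)/8147 ≈ -5707.2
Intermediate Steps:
f(d) = (-32 + d)/(2*d) (f(d) = (-32 + d)/((2*d)) = (-32 + d)*(1/(2*d)) = (-32 + d)/(2*d))
-4385/f(-60) + 1010/(-9 + sqrt(G + 17)*22) = -4385*(-120/(-32 - 60)) + 1010/(-9 + sqrt(0 + 17)*22) = -4385/((1/2)*(-1/60)*(-92)) + 1010/(-9 + sqrt(17)*22) = -4385/23/30 + 1010/(-9 + 22*sqrt(17)) = -4385*30/23 + 1010/(-9 + 22*sqrt(17)) = -131550/23 + 1010/(-9 + 22*sqrt(17))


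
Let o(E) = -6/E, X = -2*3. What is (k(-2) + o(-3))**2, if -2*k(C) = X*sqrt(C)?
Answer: -14 + 12*I*sqrt(2) ≈ -14.0 + 16.971*I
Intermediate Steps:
X = -6
k(C) = 3*sqrt(C) (k(C) = -(-3)*sqrt(C) = 3*sqrt(C))
(k(-2) + o(-3))**2 = (3*sqrt(-2) - 6/(-3))**2 = (3*(I*sqrt(2)) - 6*(-1/3))**2 = (3*I*sqrt(2) + 2)**2 = (2 + 3*I*sqrt(2))**2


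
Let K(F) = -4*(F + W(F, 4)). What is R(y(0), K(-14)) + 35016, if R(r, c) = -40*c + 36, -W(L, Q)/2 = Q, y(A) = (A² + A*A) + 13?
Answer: 31532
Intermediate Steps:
y(A) = 13 + 2*A² (y(A) = (A² + A²) + 13 = 2*A² + 13 = 13 + 2*A²)
W(L, Q) = -2*Q
K(F) = 32 - 4*F (K(F) = -4*(F - 2*4) = -4*(F - 8) = -4*(-8 + F) = 32 - 4*F)
R(r, c) = 36 - 40*c
R(y(0), K(-14)) + 35016 = (36 - 40*(32 - 4*(-14))) + 35016 = (36 - 40*(32 + 56)) + 35016 = (36 - 40*88) + 35016 = (36 - 3520) + 35016 = -3484 + 35016 = 31532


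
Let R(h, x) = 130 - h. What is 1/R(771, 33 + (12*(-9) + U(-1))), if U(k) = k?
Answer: -1/641 ≈ -0.0015601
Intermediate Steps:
1/R(771, 33 + (12*(-9) + U(-1))) = 1/(130 - 1*771) = 1/(130 - 771) = 1/(-641) = -1/641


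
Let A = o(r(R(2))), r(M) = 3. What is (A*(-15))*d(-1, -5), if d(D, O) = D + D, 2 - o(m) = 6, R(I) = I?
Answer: -120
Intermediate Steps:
o(m) = -4 (o(m) = 2 - 1*6 = 2 - 6 = -4)
d(D, O) = 2*D
A = -4
(A*(-15))*d(-1, -5) = (-4*(-15))*(2*(-1)) = 60*(-2) = -120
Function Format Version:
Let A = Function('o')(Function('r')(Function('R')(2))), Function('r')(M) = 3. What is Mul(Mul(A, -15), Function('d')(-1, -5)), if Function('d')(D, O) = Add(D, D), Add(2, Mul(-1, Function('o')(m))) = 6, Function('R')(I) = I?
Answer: -120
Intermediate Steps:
Function('o')(m) = -4 (Function('o')(m) = Add(2, Mul(-1, 6)) = Add(2, -6) = -4)
Function('d')(D, O) = Mul(2, D)
A = -4
Mul(Mul(A, -15), Function('d')(-1, -5)) = Mul(Mul(-4, -15), Mul(2, -1)) = Mul(60, -2) = -120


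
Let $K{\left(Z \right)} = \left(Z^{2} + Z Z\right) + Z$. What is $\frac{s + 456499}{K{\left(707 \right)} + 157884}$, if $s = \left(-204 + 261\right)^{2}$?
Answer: $\frac{459748}{1158289} \approx 0.39692$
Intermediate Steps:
$K{\left(Z \right)} = Z + 2 Z^{2}$ ($K{\left(Z \right)} = \left(Z^{2} + Z^{2}\right) + Z = 2 Z^{2} + Z = Z + 2 Z^{2}$)
$s = 3249$ ($s = 57^{2} = 3249$)
$\frac{s + 456499}{K{\left(707 \right)} + 157884} = \frac{3249 + 456499}{707 \left(1 + 2 \cdot 707\right) + 157884} = \frac{459748}{707 \left(1 + 1414\right) + 157884} = \frac{459748}{707 \cdot 1415 + 157884} = \frac{459748}{1000405 + 157884} = \frac{459748}{1158289}$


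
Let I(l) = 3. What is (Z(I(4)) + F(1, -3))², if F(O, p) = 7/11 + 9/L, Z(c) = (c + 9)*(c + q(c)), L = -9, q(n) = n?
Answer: 620944/121 ≈ 5131.8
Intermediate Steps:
Z(c) = 2*c*(9 + c) (Z(c) = (c + 9)*(c + c) = (9 + c)*(2*c) = 2*c*(9 + c))
F(O, p) = -4/11 (F(O, p) = 7/11 + 9/(-9) = 7*(1/11) + 9*(-⅑) = 7/11 - 1 = -4/11)
(Z(I(4)) + F(1, -3))² = (2*3*(9 + 3) - 4/11)² = (2*3*12 - 4/11)² = (72 - 4/11)² = (788/11)² = 620944/121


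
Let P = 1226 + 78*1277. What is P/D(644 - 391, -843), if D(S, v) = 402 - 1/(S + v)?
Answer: 59490880/237181 ≈ 250.82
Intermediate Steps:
P = 100832 (P = 1226 + 99606 = 100832)
P/D(644 - 391, -843) = 100832/(((-1 + 402*(644 - 391) + 402*(-843))/((644 - 391) - 843))) = 100832/(((-1 + 402*253 - 338886)/(253 - 843))) = 100832/(((-1 + 101706 - 338886)/(-590))) = 100832/((-1/590*(-237181))) = 100832/(237181/590) = 100832*(590/237181) = 59490880/237181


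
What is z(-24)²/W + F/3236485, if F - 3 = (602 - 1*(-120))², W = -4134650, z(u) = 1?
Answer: 431067211613/2676346541050 ≈ 0.16107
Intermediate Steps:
F = 521287 (F = 3 + (602 - 1*(-120))² = 3 + (602 + 120)² = 3 + 722² = 3 + 521284 = 521287)
z(-24)²/W + F/3236485 = 1²/(-4134650) + 521287/3236485 = 1*(-1/4134650) + 521287*(1/3236485) = -1/4134650 + 521287/3236485 = 431067211613/2676346541050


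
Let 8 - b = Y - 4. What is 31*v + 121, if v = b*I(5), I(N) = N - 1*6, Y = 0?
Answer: -251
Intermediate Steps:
I(N) = -6 + N (I(N) = N - 6 = -6 + N)
b = 12 (b = 8 - (0 - 4) = 8 - 1*(-4) = 8 + 4 = 12)
v = -12 (v = 12*(-6 + 5) = 12*(-1) = -12)
31*v + 121 = 31*(-12) + 121 = -372 + 121 = -251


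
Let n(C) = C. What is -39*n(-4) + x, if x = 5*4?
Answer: 176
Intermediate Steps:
x = 20
-39*n(-4) + x = -39*(-4) + 20 = 156 + 20 = 176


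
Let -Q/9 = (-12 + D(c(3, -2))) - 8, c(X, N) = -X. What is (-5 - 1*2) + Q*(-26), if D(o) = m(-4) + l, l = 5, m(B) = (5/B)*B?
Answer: -2347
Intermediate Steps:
m(B) = 5
D(o) = 10 (D(o) = 5 + 5 = 10)
Q = 90 (Q = -9*((-12 + 10) - 8) = -9*(-2 - 8) = -9*(-10) = 90)
(-5 - 1*2) + Q*(-26) = (-5 - 1*2) + 90*(-26) = (-5 - 2) - 2340 = -7 - 2340 = -2347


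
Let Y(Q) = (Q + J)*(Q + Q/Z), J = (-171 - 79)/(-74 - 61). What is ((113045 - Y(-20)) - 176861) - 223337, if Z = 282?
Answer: -1094578171/3807 ≈ -2.8752e+5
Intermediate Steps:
J = 50/27 (J = -250/(-135) = -250*(-1/135) = 50/27 ≈ 1.8519)
Y(Q) = 283*Q*(50/27 + Q)/282 (Y(Q) = (Q + 50/27)*(Q + Q/282) = (50/27 + Q)*(Q + Q*(1/282)) = (50/27 + Q)*(Q + Q/282) = (50/27 + Q)*(283*Q/282) = 283*Q*(50/27 + Q)/282)
((113045 - Y(-20)) - 176861) - 223337 = ((113045 - 283*(-20)*(50 + 27*(-20))/7614) - 176861) - 223337 = ((113045 - 283*(-20)*(50 - 540)/7614) - 176861) - 223337 = ((113045 - 283*(-20)*(-490)/7614) - 176861) - 223337 = ((113045 - 1*1386700/3807) - 176861) - 223337 = ((113045 - 1386700/3807) - 176861) - 223337 = (428975615/3807 - 176861) - 223337 = -244334212/3807 - 223337 = -1094578171/3807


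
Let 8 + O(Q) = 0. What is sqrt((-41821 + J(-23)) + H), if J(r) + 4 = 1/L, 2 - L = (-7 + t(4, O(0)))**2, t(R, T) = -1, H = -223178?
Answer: I*sqrt(1018671594)/62 ≈ 514.78*I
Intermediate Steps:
O(Q) = -8 (O(Q) = -8 + 0 = -8)
L = -62 (L = 2 - (-7 - 1)**2 = 2 - 1*(-8)**2 = 2 - 1*64 = 2 - 64 = -62)
J(r) = -249/62 (J(r) = -4 + 1/(-62) = -4 - 1/62 = -249/62)
sqrt((-41821 + J(-23)) + H) = sqrt((-41821 - 249/62) - 223178) = sqrt(-2593151/62 - 223178) = sqrt(-16430187/62) = I*sqrt(1018671594)/62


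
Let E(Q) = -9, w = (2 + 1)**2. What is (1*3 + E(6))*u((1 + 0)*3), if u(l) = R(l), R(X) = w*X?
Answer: -162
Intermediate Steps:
w = 9 (w = 3**2 = 9)
R(X) = 9*X
u(l) = 9*l
(1*3 + E(6))*u((1 + 0)*3) = (1*3 - 9)*(9*((1 + 0)*3)) = (3 - 9)*(9*(1*3)) = -54*3 = -6*27 = -162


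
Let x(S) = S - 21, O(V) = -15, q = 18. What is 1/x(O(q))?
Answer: -1/36 ≈ -0.027778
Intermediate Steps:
x(S) = -21 + S
1/x(O(q)) = 1/(-21 - 15) = 1/(-36) = -1/36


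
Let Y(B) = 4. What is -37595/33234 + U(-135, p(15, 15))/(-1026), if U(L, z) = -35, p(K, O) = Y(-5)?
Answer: -3117440/2841507 ≈ -1.0971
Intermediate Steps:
p(K, O) = 4
-37595/33234 + U(-135, p(15, 15))/(-1026) = -37595/33234 - 35/(-1026) = -37595*1/33234 - 35*(-1/1026) = -37595/33234 + 35/1026 = -3117440/2841507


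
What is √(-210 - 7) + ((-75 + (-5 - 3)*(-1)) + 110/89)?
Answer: -5853/89 + I*√217 ≈ -65.764 + 14.731*I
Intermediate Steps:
√(-210 - 7) + ((-75 + (-5 - 3)*(-1)) + 110/89) = √(-217) + ((-75 - 8*(-1)) + 110*(1/89)) = I*√217 + ((-75 + 8) + 110/89) = I*√217 + (-67 + 110/89) = I*√217 - 5853/89 = -5853/89 + I*√217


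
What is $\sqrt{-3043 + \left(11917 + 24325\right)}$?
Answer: $\sqrt{33199} \approx 182.21$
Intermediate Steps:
$\sqrt{-3043 + \left(11917 + 24325\right)} = \sqrt{-3043 + 36242} = \sqrt{33199}$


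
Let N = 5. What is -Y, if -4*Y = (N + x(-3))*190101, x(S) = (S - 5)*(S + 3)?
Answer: 950505/4 ≈ 2.3763e+5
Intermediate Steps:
x(S) = (-5 + S)*(3 + S)
Y = -950505/4 (Y = -(5 + (-15 + (-3)² - 2*(-3)))*190101/4 = -(5 + (-15 + 9 + 6))*190101/4 = -(5 + 0)*190101/4 = -5*190101/4 = -¼*950505 = -950505/4 ≈ -2.3763e+5)
-Y = -1*(-950505/4) = 950505/4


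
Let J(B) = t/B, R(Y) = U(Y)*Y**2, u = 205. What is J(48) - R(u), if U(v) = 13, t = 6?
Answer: -4370599/8 ≈ -5.4633e+5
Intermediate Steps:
R(Y) = 13*Y**2
J(B) = 6/B
J(48) - R(u) = 6/48 - 13*205**2 = 6*(1/48) - 13*42025 = 1/8 - 1*546325 = 1/8 - 546325 = -4370599/8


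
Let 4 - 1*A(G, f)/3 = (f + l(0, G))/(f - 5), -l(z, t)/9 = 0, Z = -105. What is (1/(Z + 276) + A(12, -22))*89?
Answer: 48505/57 ≈ 850.96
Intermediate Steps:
l(z, t) = 0 (l(z, t) = -9*0 = 0)
A(G, f) = 12 - 3*f/(-5 + f) (A(G, f) = 12 - 3*(f + 0)/(f - 5) = 12 - 3*f/(-5 + f))
(1/(Z + 276) + A(12, -22))*89 = (1/(-105 + 276) + 3*(-20 + 3*(-22))/(-5 - 22))*89 = (1/171 + 3*(-20 - 66)/(-27))*89 = (1/171 + 3*(-1/27)*(-86))*89 = (1/171 + 86/9)*89 = (545/57)*89 = 48505/57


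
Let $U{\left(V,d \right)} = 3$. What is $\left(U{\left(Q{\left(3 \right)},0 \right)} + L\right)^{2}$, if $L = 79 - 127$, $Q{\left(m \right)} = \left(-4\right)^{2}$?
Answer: $2025$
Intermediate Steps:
$Q{\left(m \right)} = 16$
$L = -48$
$\left(U{\left(Q{\left(3 \right)},0 \right)} + L\right)^{2} = \left(3 - 48\right)^{2} = \left(-45\right)^{2} = 2025$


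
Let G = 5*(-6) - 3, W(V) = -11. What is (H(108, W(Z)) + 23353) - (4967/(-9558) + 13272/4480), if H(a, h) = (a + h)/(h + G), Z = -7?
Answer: 98191963927/4205520 ≈ 23348.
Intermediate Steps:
G = -33 (G = -30 - 3 = -33)
H(a, h) = (a + h)/(-33 + h) (H(a, h) = (a + h)/(h - 33) = (a + h)/(-33 + h))
(H(108, W(Z)) + 23353) - (4967/(-9558) + 13272/4480) = ((108 - 11)/(-33 - 11) + 23353) - (4967/(-9558) + 13272/4480) = (97/(-44) + 23353) - (4967*(-1/9558) + 13272*(1/4480)) = (-1/44*97 + 23353) - (-4967/9558 + 237/80) = (-97/44 + 23353) - 1*933943/382320 = 1027435/44 - 933943/382320 = 98191963927/4205520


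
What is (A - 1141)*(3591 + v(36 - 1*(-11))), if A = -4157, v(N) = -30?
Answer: -18866178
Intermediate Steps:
(A - 1141)*(3591 + v(36 - 1*(-11))) = (-4157 - 1141)*(3591 - 30) = -5298*3561 = -18866178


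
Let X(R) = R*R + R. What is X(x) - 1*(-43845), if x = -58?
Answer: 47151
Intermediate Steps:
X(R) = R + R² (X(R) = R² + R = R + R²)
X(x) - 1*(-43845) = -58*(1 - 58) - 1*(-43845) = -58*(-57) + 43845 = 3306 + 43845 = 47151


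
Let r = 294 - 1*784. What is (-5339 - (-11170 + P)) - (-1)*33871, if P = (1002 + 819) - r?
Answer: 37391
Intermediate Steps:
r = -490 (r = 294 - 784 = -490)
P = 2311 (P = (1002 + 819) - 1*(-490) = 1821 + 490 = 2311)
(-5339 - (-11170 + P)) - (-1)*33871 = (-5339 - (-11170 + 2311)) - (-1)*33871 = (-5339 - 1*(-8859)) - 1*(-33871) = (-5339 + 8859) + 33871 = 3520 + 33871 = 37391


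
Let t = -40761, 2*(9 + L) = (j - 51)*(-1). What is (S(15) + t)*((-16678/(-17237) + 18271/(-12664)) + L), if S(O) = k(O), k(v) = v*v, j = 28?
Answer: -2239595682795/27286171 ≈ -82078.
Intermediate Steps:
k(v) = v²
L = 5/2 (L = -9 + ((28 - 51)*(-1))/2 = -9 + (-23*(-1))/2 = -9 + (½)*23 = -9 + 23/2 = 5/2 ≈ 2.5000)
S(O) = O²
(S(15) + t)*((-16678/(-17237) + 18271/(-12664)) + L) = (15² - 40761)*((-16678/(-17237) + 18271/(-12664)) + 5/2) = (225 - 40761)*((-16678*(-1/17237) + 18271*(-1/12664)) + 5/2) = -40536*((16678/17237 - 18271/12664) + 5/2) = -40536*(-103727035/218289368 + 5/2) = -40536*441996385/218289368 = -2239595682795/27286171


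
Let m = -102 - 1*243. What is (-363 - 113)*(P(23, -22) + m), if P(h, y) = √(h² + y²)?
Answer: 164220 - 476*√1013 ≈ 1.4907e+5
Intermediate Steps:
m = -345 (m = -102 - 243 = -345)
(-363 - 113)*(P(23, -22) + m) = (-363 - 113)*(√(23² + (-22)²) - 345) = -476*(√(529 + 484) - 345) = -476*(√1013 - 345) = -476*(-345 + √1013) = 164220 - 476*√1013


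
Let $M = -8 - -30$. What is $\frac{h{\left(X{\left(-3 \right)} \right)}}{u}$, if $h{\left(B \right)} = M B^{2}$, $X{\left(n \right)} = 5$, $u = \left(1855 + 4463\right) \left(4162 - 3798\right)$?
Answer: $\frac{275}{1149876} \approx 0.00023916$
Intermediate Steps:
$u = 2299752$ ($u = 6318 \cdot 364 = 2299752$)
$M = 22$ ($M = -8 + 30 = 22$)
$h{\left(B \right)} = 22 B^{2}$
$\frac{h{\left(X{\left(-3 \right)} \right)}}{u} = \frac{22 \cdot 5^{2}}{2299752} = 22 \cdot 25 \cdot \frac{1}{2299752} = 550 \cdot \frac{1}{2299752} = \frac{275}{1149876}$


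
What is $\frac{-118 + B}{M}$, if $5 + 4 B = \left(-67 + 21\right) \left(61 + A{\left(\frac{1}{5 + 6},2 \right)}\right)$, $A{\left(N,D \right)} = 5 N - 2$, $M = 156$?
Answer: $- \frac{11777}{2288} \approx -5.1473$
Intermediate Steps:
$A{\left(N,D \right)} = -2 + 5 N$
$B = - \frac{30139}{44}$ ($B = - \frac{5}{4} + \frac{\left(-67 + 21\right) \left(61 - \left(2 - \frac{5}{5 + 6}\right)\right)}{4} = - \frac{5}{4} + \frac{\left(-46\right) \left(61 - \left(2 - \frac{5}{11}\right)\right)}{4} = - \frac{5}{4} + \frac{\left(-46\right) \left(61 + \left(-2 + 5 \cdot \frac{1}{11}\right)\right)}{4} = - \frac{5}{4} + \frac{\left(-46\right) \left(61 + \left(-2 + \frac{5}{11}\right)\right)}{4} = - \frac{5}{4} + \frac{\left(-46\right) \left(61 - \frac{17}{11}\right)}{4} = - \frac{5}{4} + \frac{\left(-46\right) \frac{654}{11}}{4} = - \frac{5}{4} + \frac{1}{4} \left(- \frac{30084}{11}\right) = - \frac{5}{4} - \frac{7521}{11} = - \frac{30139}{44} \approx -684.98$)
$\frac{-118 + B}{M} = \frac{-118 - \frac{30139}{44}}{156} = \left(- \frac{35331}{44}\right) \frac{1}{156} = - \frac{11777}{2288}$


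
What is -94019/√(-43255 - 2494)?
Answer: 94019*I*√45749/45749 ≈ 439.57*I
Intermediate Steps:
-94019/√(-43255 - 2494) = -94019*(-I*√45749/45749) = -(-94019)*I*√45749/45749 = 94019*I*√45749/45749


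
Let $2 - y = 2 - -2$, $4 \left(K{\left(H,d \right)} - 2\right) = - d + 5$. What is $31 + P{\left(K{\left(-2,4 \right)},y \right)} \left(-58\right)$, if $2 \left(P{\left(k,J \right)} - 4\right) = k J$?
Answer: $- \frac{141}{2} \approx -70.5$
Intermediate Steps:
$K{\left(H,d \right)} = \frac{13}{4} - \frac{d}{4}$ ($K{\left(H,d \right)} = 2 + \frac{- d + 5}{4} = 2 + \frac{5 - d}{4} = 2 - \left(- \frac{5}{4} + \frac{d}{4}\right) = \frac{13}{4} - \frac{d}{4}$)
$y = -2$ ($y = 2 - \left(2 - -2\right) = 2 - \left(2 + 2\right) = 2 - 4 = -2$)
$P{\left(k,J \right)} = 4 + \frac{J k}{2}$ ($P{\left(k,J \right)} = 4 + \frac{k J}{2} = 4 + \frac{J k}{2}$)
$31 + P{\left(K{\left(-2,4 \right)},y \right)} \left(-58\right) = 31 + \left(4 + \frac{1}{2} \left(-2\right) \left(\frac{13}{4} - 1\right)\right) \left(-58\right) = 31 + \left(4 + \frac{1}{2} \left(-2\right) \frac{9}{4}\right) \left(-58\right) = 31 + \left(4 - \frac{9}{4}\right) \left(-58\right) = 31 + \frac{7}{4} \left(-58\right) = 31 - \frac{203}{2} = - \frac{141}{2}$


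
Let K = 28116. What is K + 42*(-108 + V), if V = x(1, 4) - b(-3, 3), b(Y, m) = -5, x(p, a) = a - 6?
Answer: 23706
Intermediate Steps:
x(p, a) = -6 + a
V = 3 (V = (-6 + 4) - 1*(-5) = -2 + 5 = 3)
K + 42*(-108 + V) = 28116 + 42*(-108 + 3) = 28116 + 42*(-105) = 28116 - 4410 = 23706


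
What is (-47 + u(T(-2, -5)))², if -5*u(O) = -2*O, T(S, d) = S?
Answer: 57121/25 ≈ 2284.8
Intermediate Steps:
u(O) = 2*O/5 (u(O) = -(-2)*O/5 = 2*O/5)
(-47 + u(T(-2, -5)))² = (-47 + (⅖)*(-2))² = (-47 - ⅘)² = (-239/5)² = 57121/25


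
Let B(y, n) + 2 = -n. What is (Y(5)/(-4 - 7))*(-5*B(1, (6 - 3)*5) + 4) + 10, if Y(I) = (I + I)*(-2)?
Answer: 1890/11 ≈ 171.82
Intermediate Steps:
Y(I) = -4*I (Y(I) = (2*I)*(-2) = -4*I)
B(y, n) = -2 - n
(Y(5)/(-4 - 7))*(-5*B(1, (6 - 3)*5) + 4) + 10 = ((-4*5)/(-4 - 7))*(-5*(-2 - (6 - 3)*5) + 4) + 10 = (-20/(-11))*(-5*(-2 - 3*5) + 4) + 10 = (-20*(-1/11))*(-5*(-2 - 1*15) + 4) + 10 = 20*(-5*(-2 - 15) + 4)/11 + 10 = 20*(-5*(-17) + 4)/11 + 10 = 20*(85 + 4)/11 + 10 = (20/11)*89 + 10 = 1780/11 + 10 = 1890/11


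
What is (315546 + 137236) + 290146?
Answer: 742928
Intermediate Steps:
(315546 + 137236) + 290146 = 452782 + 290146 = 742928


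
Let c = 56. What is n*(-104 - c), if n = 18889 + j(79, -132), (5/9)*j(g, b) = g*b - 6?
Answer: -17248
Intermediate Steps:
j(g, b) = -54/5 + 9*b*g/5 (j(g, b) = 9*(g*b - 6)/5 = 9*(b*g - 6)/5 = 9*(-6 + b*g)/5 = -54/5 + 9*b*g/5)
n = 539/5 (n = 18889 + (-54/5 + (9/5)*(-132)*79) = 18889 + (-54/5 - 93852/5) = 18889 - 93906/5 = 539/5 ≈ 107.80)
n*(-104 - c) = 539*(-104 - 1*56)/5 = 539*(-104 - 56)/5 = (539/5)*(-160) = -17248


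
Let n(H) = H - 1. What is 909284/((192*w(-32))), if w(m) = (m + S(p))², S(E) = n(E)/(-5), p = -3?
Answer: 5683025/1168128 ≈ 4.8651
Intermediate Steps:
n(H) = -1 + H
S(E) = ⅕ - E/5 (S(E) = (-1 + E)/(-5) = (-1 + E)*(-⅕) = ⅕ - E/5)
w(m) = (⅘ + m)² (w(m) = (m + (⅕ - ⅕*(-3)))² = (m + (⅕ + ⅗))² = (m + ⅘)² = (⅘ + m)²)
909284/((192*w(-32))) = 909284/((192*((4 + 5*(-32))²/25))) = 909284/((192*((4 - 160)²/25))) = 909284/((192*((1/25)*(-156)²))) = 909284/((192*((1/25)*24336))) = 909284/((192*(24336/25))) = 909284/(4672512/25) = 909284*(25/4672512) = 5683025/1168128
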